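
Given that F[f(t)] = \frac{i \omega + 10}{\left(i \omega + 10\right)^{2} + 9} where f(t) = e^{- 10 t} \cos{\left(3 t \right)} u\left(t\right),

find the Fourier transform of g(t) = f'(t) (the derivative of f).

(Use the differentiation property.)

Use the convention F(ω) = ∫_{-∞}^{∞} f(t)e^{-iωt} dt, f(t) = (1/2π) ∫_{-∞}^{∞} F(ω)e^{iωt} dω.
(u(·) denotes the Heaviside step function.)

F[g](ω) = \frac{i \omega \left(i \omega + 10\right)}{\left(i \omega + 10\right)^{2} + 9}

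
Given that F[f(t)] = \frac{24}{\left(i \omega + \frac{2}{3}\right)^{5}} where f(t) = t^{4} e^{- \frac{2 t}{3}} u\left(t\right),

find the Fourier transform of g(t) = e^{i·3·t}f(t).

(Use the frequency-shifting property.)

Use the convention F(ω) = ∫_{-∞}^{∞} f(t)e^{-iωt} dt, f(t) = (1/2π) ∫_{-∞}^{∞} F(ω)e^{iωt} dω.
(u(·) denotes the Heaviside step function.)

F[g](ω) = \frac{5832}{\left(3 i \left(\omega - 3\right) + 2\right)^{5}}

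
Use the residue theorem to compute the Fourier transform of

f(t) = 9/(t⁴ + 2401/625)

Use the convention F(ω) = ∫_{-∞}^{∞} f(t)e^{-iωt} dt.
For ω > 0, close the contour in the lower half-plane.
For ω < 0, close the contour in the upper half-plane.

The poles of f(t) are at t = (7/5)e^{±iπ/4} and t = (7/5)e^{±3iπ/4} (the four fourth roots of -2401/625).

Let g(z) = f(z)e^{-iωz}; for large |z| the factor e^{-iωz} decays in the lower half-plane when ω > 0 and in the upper half-plane when ω < 0.

Case ω > 0 (lower half-plane, clockwise contour ⇒ F(ω) = -2πi·ΣRes):
  Res_{z = - \frac{7 \sqrt{2}}{10} - \frac{7 \sqrt{2} i}{10}} g(z) = \frac{1125 \sqrt{2} i \left(1 - i\right) e^{\frac{7 \sqrt{2} \omega \left(-1 + i\right)}{10}}}{2744}
  Res_{z = \frac{7 \sqrt{2}}{10} - \frac{7 \sqrt{2} i}{10}} g(z) = \frac{1125 \sqrt{2} i \left(1 + i\right) e^{- \frac{7 \sqrt{2} \omega \left(1 + i\right)}{10}}}{2744}
  F(ω) = -2πi·ΣRes = \frac{1125 \sqrt{2} \pi \left(1 - i\right) \left(e^{\frac{7 \sqrt{2} i \omega}{5}} + i\right) e^{- \frac{7 \sqrt{2} \omega \left(1 + i\right)}{10}}}{1372} = \frac{1125 \pi e^{- \frac{7 \sqrt{2} \omega}{10}} \sin{\left(\frac{7 \sqrt{2} \omega}{10} + \frac{\pi}{4} \right)}}{343}

Case ω < 0 (upper half-plane, counterclockwise contour ⇒ F(ω) = +2πi·ΣRes):
  Res_{z = \frac{7 \sqrt{2}}{10} + \frac{7 \sqrt{2} i}{10}} g(z) = \frac{1125 \sqrt{2} i \left(-1 + i\right) e^{\frac{7 \sqrt{2} \omega \left(1 - i\right)}{10}}}{2744}
  Res_{z = - \frac{7 \sqrt{2}}{10} + \frac{7 \sqrt{2} i}{10}} g(z) = \frac{1125 \sqrt{2} \left(1 - i\right) e^{\frac{7 \sqrt{2} \omega \left(1 + i\right)}{10}}}{2744}
  F(ω) = 2πi·ΣRes = - \frac{1125 \sqrt{2} i \pi \left(i \left(1 - i\right) e^{\frac{7 \sqrt{2} \omega \left(1 - i\right)}{10}} - \left(1 - i\right) e^{\frac{7 \sqrt{2} \omega \left(1 + i\right)}{10}}\right)}{1372} = \frac{1125 \pi e^{\frac{7 \sqrt{2} \omega}{10}} \cos{\left(\frac{7 \sqrt{2} \omega}{10} + \frac{\pi}{4} \right)}}{343}

Both cases combine into a single formula in |ω|:

F(ω) = \frac{1125 \pi e^{- \frac{7 \sqrt{2} \left|{\omega}\right|}{10}} \sin{\left(\frac{7 \sqrt{2} \left|{\omega}\right|}{10} + \frac{\pi}{4} \right)}}{343}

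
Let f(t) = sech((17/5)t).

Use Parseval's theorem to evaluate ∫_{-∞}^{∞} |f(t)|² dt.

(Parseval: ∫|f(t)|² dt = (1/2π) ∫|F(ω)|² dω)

∫|f(t)|² dt = \frac{10}{17}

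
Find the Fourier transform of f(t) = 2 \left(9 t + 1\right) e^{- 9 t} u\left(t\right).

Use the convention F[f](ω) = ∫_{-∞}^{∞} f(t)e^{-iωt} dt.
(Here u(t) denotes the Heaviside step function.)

F(ω) = \frac{2 \left(- i \omega - 18\right)}{\omega^{2} - 18 i \omega - 81}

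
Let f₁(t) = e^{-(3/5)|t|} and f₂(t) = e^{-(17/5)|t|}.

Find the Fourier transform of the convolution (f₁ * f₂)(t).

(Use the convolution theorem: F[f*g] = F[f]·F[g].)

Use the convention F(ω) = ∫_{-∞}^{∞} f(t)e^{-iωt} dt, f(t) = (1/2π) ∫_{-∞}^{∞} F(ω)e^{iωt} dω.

F[f₁*f₂](ω) = \frac{5100}{625 \omega^{4} + 7450 \omega^{2} + 2601}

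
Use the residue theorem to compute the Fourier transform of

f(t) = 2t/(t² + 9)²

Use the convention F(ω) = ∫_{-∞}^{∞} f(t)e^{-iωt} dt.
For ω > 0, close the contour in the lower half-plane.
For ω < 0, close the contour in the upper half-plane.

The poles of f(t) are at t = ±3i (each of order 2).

Let g(z) = f(z)e^{-iωz}; for large |z| the factor e^{-iωz} decays in the lower half-plane when ω > 0 and in the upper half-plane when ω < 0.

Case ω > 0 (lower half-plane, clockwise contour ⇒ F(ω) = -2πi·ΣRes):
  Res_{z = - 3 i} g(z) = \frac{\omega e^{- 3 \omega}}{6} (pole of order 2)
  F(ω) = -2πi·ΣRes = - \frac{i \pi \omega e^{- 3 \omega}}{3}

Case ω < 0 (upper half-plane, counterclockwise contour ⇒ F(ω) = +2πi·ΣRes):
  Res_{z = 3 i} g(z) = - \frac{\omega e^{3 \omega}}{6} (pole of order 2)
  F(ω) = 2πi·ΣRes = - \frac{i \pi \omega e^{3 \omega}}{3}

Both cases combine into a single formula in |ω|:

F(ω) = - \frac{i \pi \omega e^{- 3 \left|{\omega}\right|}}{3}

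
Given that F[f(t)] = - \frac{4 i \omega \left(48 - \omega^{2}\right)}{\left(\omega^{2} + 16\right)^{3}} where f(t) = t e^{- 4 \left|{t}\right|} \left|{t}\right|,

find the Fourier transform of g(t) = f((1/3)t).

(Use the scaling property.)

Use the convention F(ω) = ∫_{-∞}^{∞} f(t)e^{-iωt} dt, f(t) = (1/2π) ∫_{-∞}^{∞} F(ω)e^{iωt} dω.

F[g](ω) = \frac{108 i \omega \left(3 \omega^{2} - 16\right)}{\left(9 \omega^{2} + 16\right)^{3}}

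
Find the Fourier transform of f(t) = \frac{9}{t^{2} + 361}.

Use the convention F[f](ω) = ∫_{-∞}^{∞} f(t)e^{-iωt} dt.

F(ω) = \frac{9 \pi e^{- 19 \left|{\omega}\right|}}{19}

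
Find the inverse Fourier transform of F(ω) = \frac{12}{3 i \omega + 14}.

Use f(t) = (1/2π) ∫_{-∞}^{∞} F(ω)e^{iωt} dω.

f(t) = 4 e^{- \frac{14 t}{3}} u\left(t\right)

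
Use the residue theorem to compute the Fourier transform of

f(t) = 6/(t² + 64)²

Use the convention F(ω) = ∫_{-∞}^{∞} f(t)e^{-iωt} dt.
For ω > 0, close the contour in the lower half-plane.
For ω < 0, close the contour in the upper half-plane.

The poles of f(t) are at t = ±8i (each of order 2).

Let g(z) = f(z)e^{-iωz}; for large |z| the factor e^{-iωz} decays in the lower half-plane when ω > 0 and in the upper half-plane when ω < 0.

Case ω > 0 (lower half-plane, clockwise contour ⇒ F(ω) = -2πi·ΣRes):
  Res_{z = - 8 i} g(z) = \frac{3 i \left(8 \omega + 1\right) e^{- 8 \omega}}{1024} (pole of order 2)
  F(ω) = -2πi·ΣRes = \frac{3 \pi \left(8 \omega + 1\right) e^{- 8 \omega}}{512}

Case ω < 0 (upper half-plane, counterclockwise contour ⇒ F(ω) = +2πi·ΣRes):
  Res_{z = 8 i} g(z) = \frac{3 i \left(8 \omega - 1\right) e^{8 \omega}}{1024} (pole of order 2)
  F(ω) = 2πi·ΣRes = \frac{3 \pi \left(1 - 8 \omega\right) e^{8 \omega}}{512}

Both cases combine into a single formula in |ω|:

F(ω) = \frac{3 \pi \left(8 \left|{\omega}\right| + 1\right) e^{- 8 \left|{\omega}\right|}}{512}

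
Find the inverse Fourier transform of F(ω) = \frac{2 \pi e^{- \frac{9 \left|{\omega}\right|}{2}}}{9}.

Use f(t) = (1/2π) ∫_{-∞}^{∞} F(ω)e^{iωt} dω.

f(t) = \frac{1}{t^{2} + \frac{81}{4}}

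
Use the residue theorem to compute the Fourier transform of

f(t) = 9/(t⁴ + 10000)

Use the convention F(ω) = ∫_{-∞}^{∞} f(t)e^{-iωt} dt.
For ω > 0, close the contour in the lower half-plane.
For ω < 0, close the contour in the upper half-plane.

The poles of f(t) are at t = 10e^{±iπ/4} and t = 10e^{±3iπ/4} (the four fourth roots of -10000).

Let g(z) = f(z)e^{-iωz}; for large |z| the factor e^{-iωz} decays in the lower half-plane when ω > 0 and in the upper half-plane when ω < 0.

Case ω > 0 (lower half-plane, clockwise contour ⇒ F(ω) = -2πi·ΣRes):
  Res_{z = - 5 \sqrt{2} - 5 \sqrt{2} i} g(z) = \frac{9 \sqrt{2} i \left(1 - i\right) e^{5 \sqrt{2} \omega \left(-1 + i\right)}}{8000}
  Res_{z = 5 \sqrt{2} - 5 \sqrt{2} i} g(z) = \frac{9 \sqrt{2} i \left(1 + i\right) e^{- 5 \sqrt{2} \omega \left(1 + i\right)}}{8000}
  F(ω) = -2πi·ΣRes = \frac{9 \sqrt{2} \pi \left(1 - i\right) \left(e^{10 \sqrt{2} i \omega} + i\right) e^{- 5 \sqrt{2} \omega \left(1 + i\right)}}{4000} = \frac{9 \pi e^{- 5 \sqrt{2} \omega} \sin{\left(5 \sqrt{2} \omega + \frac{\pi}{4} \right)}}{1000}

Case ω < 0 (upper half-plane, counterclockwise contour ⇒ F(ω) = +2πi·ΣRes):
  Res_{z = 5 \sqrt{2} + 5 \sqrt{2} i} g(z) = \frac{9 \sqrt{2} i \left(-1 + i\right) e^{5 \sqrt{2} \omega \left(1 - i\right)}}{8000}
  Res_{z = - 5 \sqrt{2} + 5 \sqrt{2} i} g(z) = \frac{9 \sqrt{2} \left(1 - i\right) e^{5 \sqrt{2} \omega \left(1 + i\right)}}{8000}
  F(ω) = 2πi·ΣRes = - \frac{9 \sqrt{2} i \pi \left(i \left(1 - i\right) e^{5 \sqrt{2} \omega \left(1 - i\right)} - \left(1 - i\right) e^{5 \sqrt{2} \omega \left(1 + i\right)}\right)}{4000} = \frac{9 \pi e^{5 \sqrt{2} \omega} \cos{\left(5 \sqrt{2} \omega + \frac{\pi}{4} \right)}}{1000}

Both cases combine into a single formula in |ω|:

F(ω) = \frac{9 \pi e^{- 5 \sqrt{2} \left|{\omega}\right|} \sin{\left(5 \sqrt{2} \left|{\omega}\right| + \frac{\pi}{4} \right)}}{1000}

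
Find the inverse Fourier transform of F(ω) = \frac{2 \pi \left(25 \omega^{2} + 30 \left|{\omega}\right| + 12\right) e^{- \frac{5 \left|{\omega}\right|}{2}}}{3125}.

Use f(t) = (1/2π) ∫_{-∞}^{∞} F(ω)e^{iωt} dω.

f(t) = \frac{2}{\left(t^{2} + \frac{25}{4}\right)^{3}}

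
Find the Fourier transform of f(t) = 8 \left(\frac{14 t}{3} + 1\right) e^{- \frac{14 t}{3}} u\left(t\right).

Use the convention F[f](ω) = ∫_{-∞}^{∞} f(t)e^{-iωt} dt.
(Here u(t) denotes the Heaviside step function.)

F(ω) = \frac{24 \left(- 3 i \omega - 28\right)}{9 \omega^{2} - 84 i \omega - 196}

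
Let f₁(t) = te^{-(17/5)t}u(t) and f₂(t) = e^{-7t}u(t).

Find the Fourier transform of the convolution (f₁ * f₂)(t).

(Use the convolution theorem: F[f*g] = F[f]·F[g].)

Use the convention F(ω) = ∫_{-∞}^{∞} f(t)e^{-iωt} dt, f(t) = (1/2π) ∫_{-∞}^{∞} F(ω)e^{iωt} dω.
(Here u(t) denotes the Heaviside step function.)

F[f₁*f₂](ω) = \frac{25}{\left(i \omega + 7\right) \left(5 i \omega + 17\right)^{2}}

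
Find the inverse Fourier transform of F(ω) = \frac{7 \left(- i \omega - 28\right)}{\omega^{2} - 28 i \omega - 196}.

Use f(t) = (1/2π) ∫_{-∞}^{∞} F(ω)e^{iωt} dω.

f(t) = 7 \left(14 t + 1\right) e^{- 14 t} u\left(t\right)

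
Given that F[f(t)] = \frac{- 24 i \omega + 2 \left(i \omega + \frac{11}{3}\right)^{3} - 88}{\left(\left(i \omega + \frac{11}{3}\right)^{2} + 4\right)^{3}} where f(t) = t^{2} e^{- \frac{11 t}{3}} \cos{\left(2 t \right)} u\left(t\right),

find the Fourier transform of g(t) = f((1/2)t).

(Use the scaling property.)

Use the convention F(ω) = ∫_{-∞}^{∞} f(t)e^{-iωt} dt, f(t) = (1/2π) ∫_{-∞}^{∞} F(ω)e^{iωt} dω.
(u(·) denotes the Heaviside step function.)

F[g](ω) = \frac{108 \left(- 648 i \omega + \left(6 i \omega + 11\right)^{3} - 1188\right)}{\left(\left(6 i \omega + 11\right)^{2} + 36\right)^{3}}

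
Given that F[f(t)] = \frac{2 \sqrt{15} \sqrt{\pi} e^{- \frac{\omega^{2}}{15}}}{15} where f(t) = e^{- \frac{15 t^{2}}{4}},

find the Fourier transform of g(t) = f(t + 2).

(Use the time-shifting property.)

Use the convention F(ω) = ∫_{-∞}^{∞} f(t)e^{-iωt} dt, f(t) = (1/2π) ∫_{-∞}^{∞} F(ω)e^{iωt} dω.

F[g](ω) = \frac{2 \sqrt{15} \sqrt{\pi} e^{\frac{\omega \left(- \omega + 30 i\right)}{15}}}{15}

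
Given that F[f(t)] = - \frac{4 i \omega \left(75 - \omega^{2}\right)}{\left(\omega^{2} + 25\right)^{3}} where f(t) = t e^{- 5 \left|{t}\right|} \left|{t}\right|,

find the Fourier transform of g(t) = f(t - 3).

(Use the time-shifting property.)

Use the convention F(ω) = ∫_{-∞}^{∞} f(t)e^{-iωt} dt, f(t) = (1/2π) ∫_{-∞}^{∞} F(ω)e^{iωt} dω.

F[g](ω) = \frac{4 i \omega \left(\omega^{2} - 75\right) e^{- 3 i \omega}}{\left(\omega^{2} + 25\right)^{3}}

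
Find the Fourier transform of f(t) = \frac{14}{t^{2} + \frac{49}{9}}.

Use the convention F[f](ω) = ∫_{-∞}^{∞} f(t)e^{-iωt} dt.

F(ω) = 6 \pi e^{- \frac{7 \left|{\omega}\right|}{3}}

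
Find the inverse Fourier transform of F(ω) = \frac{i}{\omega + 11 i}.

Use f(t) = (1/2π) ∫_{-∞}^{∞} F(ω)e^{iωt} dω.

f(t) = e^{11 t} u\left(- t\right)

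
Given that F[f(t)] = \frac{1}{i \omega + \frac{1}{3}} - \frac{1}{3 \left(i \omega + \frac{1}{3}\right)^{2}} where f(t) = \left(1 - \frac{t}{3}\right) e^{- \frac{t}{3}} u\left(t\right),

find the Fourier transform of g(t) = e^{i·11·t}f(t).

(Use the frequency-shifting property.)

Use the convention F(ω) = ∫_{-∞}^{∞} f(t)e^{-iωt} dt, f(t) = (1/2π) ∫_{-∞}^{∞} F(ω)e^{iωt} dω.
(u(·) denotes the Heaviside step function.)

F[g](ω) = \frac{9 i \left(11 - \omega\right)}{9 \omega^{2} - 6 \omega \left(33 + i\right) + 1088 + 66 i}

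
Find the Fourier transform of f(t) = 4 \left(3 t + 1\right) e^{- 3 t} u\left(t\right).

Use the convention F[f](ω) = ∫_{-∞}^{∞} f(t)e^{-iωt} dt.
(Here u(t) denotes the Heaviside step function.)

F(ω) = \frac{4 \left(- i \omega - 6\right)}{\omega^{2} - 6 i \omega - 9}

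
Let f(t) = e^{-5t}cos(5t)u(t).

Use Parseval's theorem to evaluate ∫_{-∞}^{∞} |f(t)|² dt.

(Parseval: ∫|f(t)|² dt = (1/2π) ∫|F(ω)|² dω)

∫|f(t)|² dt = \frac{3}{40}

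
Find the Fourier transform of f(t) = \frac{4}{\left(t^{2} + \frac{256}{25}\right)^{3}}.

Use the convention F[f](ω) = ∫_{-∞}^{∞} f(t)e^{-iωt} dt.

F(ω) = \frac{125 \pi \left(256 \omega^{2} + 240 \left|{\omega}\right| + 75\right) e^{- \frac{16 \left|{\omega}\right|}{5}}}{2097152}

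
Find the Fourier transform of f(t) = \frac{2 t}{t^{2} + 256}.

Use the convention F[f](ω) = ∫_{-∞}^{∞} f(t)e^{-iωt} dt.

F(ω) = - 2 i \pi e^{- 16 \left|{\omega}\right|} \operatorname{sign}{\left(\omega \right)}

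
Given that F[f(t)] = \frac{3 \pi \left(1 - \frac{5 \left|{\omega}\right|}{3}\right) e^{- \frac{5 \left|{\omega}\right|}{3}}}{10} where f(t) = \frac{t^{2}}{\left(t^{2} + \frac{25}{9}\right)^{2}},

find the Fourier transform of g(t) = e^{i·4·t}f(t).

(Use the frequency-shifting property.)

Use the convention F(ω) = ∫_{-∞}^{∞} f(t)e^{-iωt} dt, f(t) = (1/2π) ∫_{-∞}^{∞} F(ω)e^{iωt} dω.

F[g](ω) = \frac{\pi \left(3 - 5 \left|{\omega - 4}\right|\right) e^{- \frac{5 \left|{\omega - 4}\right|}{3}}}{10}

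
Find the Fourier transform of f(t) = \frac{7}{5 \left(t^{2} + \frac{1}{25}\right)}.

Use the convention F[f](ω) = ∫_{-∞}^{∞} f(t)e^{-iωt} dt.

F(ω) = 7 \pi e^{- \frac{\left|{\omega}\right|}{5}}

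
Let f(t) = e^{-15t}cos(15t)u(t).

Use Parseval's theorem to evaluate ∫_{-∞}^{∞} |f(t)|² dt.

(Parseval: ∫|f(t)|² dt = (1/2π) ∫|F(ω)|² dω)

∫|f(t)|² dt = \frac{1}{40}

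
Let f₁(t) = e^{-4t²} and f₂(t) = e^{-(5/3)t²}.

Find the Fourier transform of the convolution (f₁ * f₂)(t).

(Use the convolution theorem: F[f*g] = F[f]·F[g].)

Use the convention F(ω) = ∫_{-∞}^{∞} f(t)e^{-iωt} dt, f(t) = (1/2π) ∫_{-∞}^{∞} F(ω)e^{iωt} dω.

F[f₁*f₂](ω) = \frac{\sqrt{15} \pi e^{- \frac{17 \omega^{2}}{80}}}{10}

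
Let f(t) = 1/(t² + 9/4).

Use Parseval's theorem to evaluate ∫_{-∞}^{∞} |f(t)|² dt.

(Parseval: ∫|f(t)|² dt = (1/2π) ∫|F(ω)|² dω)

∫|f(t)|² dt = \frac{4 \pi}{27}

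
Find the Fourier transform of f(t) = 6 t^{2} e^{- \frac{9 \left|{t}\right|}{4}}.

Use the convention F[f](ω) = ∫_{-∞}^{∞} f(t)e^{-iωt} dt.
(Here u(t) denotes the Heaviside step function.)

F(ω) = \frac{41472 \left(27 - 16 \omega^{2}\right)}{\left(16 \omega^{2} + 81\right)^{3}}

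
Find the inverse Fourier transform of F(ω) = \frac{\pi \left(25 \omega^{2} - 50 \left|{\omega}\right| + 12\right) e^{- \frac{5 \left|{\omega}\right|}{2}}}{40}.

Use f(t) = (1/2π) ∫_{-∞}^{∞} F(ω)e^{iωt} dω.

f(t) = \frac{2 t^{4}}{\left(t^{2} + \frac{25}{4}\right)^{3}}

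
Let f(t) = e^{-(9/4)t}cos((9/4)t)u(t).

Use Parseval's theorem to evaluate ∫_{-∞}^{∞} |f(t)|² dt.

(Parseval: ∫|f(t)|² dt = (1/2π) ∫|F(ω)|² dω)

∫|f(t)|² dt = \frac{1}{6}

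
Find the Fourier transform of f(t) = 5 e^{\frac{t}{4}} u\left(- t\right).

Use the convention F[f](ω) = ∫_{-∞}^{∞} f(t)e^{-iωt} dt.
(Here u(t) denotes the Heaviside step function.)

F(ω) = \frac{20 i}{4 \omega + i}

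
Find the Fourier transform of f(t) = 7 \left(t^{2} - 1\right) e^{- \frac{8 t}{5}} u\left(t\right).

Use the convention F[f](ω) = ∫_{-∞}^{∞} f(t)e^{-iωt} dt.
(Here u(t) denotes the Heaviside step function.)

F(ω) = \frac{35 \left(250 i \omega - \left(5 i \omega + 8\right)^{3} + 400\right)}{\left(5 i \omega + 8\right)^{4}}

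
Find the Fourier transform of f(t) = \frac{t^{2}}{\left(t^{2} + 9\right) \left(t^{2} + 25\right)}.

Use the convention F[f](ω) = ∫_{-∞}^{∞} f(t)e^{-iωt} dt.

F(ω) = \frac{\pi \left(5 - 3 e^{2 \left|{\omega}\right|}\right) e^{- 5 \left|{\omega}\right|}}{16}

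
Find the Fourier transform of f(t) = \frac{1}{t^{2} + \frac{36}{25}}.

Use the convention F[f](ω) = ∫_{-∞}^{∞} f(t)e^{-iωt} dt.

F(ω) = \frac{5 \pi e^{- \frac{6 \left|{\omega}\right|}{5}}}{6}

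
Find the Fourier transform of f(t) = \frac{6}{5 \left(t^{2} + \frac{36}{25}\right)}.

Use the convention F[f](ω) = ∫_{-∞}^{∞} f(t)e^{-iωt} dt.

F(ω) = \pi e^{- \frac{6 \left|{\omega}\right|}{5}}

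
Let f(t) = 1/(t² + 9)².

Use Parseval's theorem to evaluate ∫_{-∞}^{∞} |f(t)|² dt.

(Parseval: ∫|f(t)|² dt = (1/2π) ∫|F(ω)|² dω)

∫|f(t)|² dt = \frac{5 \pi}{34992}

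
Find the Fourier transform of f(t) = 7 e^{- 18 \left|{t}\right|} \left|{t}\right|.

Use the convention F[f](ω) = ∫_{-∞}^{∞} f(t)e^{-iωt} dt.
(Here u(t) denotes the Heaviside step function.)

F(ω) = \frac{14 \left(324 - \omega^{2}\right)}{\left(\omega^{2} + 324\right)^{2}}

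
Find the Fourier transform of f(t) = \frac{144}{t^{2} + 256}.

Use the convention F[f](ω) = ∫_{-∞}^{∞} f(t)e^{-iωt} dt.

F(ω) = 9 \pi e^{- 16 \left|{\omega}\right|}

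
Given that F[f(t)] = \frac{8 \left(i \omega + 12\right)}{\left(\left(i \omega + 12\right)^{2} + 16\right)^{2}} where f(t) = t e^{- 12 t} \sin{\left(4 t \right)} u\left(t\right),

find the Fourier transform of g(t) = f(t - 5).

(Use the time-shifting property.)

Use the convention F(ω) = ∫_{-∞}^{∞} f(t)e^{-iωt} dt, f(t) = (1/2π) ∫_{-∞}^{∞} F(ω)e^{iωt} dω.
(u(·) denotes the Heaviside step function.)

F[g](ω) = \frac{8 \left(i \omega + 12\right) e^{- 5 i \omega}}{\left(\left(i \omega + 12\right)^{2} + 16\right)^{2}}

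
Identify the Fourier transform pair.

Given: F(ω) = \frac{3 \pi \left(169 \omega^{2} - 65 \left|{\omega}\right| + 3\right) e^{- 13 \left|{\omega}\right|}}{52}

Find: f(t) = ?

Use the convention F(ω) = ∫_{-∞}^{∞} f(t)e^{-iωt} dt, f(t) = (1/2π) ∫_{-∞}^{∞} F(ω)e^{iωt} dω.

f(t) = \frac{6 t^{4}}{\left(t^{2} + 169\right)^{3}}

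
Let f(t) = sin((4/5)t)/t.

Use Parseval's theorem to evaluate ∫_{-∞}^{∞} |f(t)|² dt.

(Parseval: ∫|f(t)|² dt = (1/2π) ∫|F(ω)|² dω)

∫|f(t)|² dt = \frac{4 \pi}{5}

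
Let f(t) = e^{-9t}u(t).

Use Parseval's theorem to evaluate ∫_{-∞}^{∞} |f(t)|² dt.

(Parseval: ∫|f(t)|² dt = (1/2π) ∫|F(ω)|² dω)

∫|f(t)|² dt = \frac{1}{18}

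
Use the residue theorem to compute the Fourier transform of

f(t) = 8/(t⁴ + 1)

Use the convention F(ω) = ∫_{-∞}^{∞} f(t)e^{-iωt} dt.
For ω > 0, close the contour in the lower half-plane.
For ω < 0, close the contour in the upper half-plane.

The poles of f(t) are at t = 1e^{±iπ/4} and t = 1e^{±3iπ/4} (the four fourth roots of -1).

Let g(z) = f(z)e^{-iωz}; for large |z| the factor e^{-iωz} decays in the lower half-plane when ω > 0 and in the upper half-plane when ω < 0.

Case ω > 0 (lower half-plane, clockwise contour ⇒ F(ω) = -2πi·ΣRes):
  Res_{z = - \frac{\sqrt{2}}{2} - \frac{\sqrt{2} i}{2}} g(z) = \sqrt{2} \left(1 + i\right) e^{\frac{\sqrt{2} \omega \left(-1 + i\right)}{2}}
  Res_{z = \frac{\sqrt{2}}{2} - \frac{\sqrt{2} i}{2}} g(z) = \sqrt{2} \left(-1 + i\right) e^{- \frac{\sqrt{2} \omega \left(1 + i\right)}{2}}
  F(ω) = -2πi·ΣRes = 2 \sqrt{2} \pi \left(\left(1 - i\right) e^{\sqrt{2} i \omega} + 1 + i\right) e^{- \frac{\sqrt{2} \omega \left(1 + i\right)}{2}} = 8 \pi e^{- \frac{\sqrt{2} \omega}{2}} \sin{\left(\frac{\sqrt{2} \omega}{2} + \frac{\pi}{4} \right)}

Case ω < 0 (upper half-plane, counterclockwise contour ⇒ F(ω) = +2πi·ΣRes):
  Res_{z = \frac{\sqrt{2}}{2} + \frac{\sqrt{2} i}{2}} g(z) = \sqrt{2} \left(-1 - i\right) e^{\frac{\sqrt{2} \omega \left(1 - i\right)}{2}}
  Res_{z = - \frac{\sqrt{2}}{2} + \frac{\sqrt{2} i}{2}} g(z) = \sqrt{2} \left(1 - i\right) e^{\frac{\sqrt{2} \omega \left(1 + i\right)}{2}}
  F(ω) = 2πi·ΣRes = - 2 \sqrt{2} i \pi \left(\left(1 + i\right) e^{\frac{\sqrt{2} \omega \left(1 - i\right)}{2}} - \left(1 - i\right) e^{\frac{\sqrt{2} \omega \left(1 + i\right)}{2}}\right) = 8 \pi e^{\frac{\sqrt{2} \omega}{2}} \cos{\left(\frac{\sqrt{2} \omega}{2} + \frac{\pi}{4} \right)}

Both cases combine into a single formula in |ω|:

F(ω) = 8 \pi e^{- \frac{\sqrt{2} \left|{\omega}\right|}{2}} \sin{\left(\frac{\sqrt{2} \left|{\omega}\right|}{2} + \frac{\pi}{4} \right)}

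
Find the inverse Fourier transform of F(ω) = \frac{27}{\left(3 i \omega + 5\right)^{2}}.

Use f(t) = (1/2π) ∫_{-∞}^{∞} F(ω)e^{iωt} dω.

f(t) = 3 t e^{- \frac{5 t}{3}} u\left(t\right)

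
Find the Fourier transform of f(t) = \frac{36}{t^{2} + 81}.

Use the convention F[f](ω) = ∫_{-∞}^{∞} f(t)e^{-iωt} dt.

F(ω) = 4 \pi e^{- 9 \left|{\omega}\right|}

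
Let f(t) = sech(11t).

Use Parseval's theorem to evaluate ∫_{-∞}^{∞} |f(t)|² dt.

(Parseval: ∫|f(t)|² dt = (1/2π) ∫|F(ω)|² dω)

∫|f(t)|² dt = \frac{2}{11}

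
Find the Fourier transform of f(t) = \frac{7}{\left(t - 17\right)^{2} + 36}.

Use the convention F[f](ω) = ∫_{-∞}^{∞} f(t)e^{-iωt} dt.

F(ω) = \frac{7 \pi e^{- 17 i \omega - 6 \left|{\omega}\right|}}{6}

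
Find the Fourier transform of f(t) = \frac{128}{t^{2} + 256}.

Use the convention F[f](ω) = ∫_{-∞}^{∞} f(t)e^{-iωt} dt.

F(ω) = 8 \pi e^{- 16 \left|{\omega}\right|}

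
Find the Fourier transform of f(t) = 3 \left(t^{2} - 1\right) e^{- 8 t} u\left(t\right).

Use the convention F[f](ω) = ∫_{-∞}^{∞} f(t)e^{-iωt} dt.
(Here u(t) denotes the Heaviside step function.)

F(ω) = \frac{3 \left(2 i \omega - \left(i \omega + 8\right)^{3} + 16\right)}{\left(i \omega + 8\right)^{4}}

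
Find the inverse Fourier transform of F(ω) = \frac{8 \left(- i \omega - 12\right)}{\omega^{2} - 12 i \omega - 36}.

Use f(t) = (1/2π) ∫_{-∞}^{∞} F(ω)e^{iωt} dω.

f(t) = 8 \left(6 t + 1\right) e^{- 6 t} u\left(t\right)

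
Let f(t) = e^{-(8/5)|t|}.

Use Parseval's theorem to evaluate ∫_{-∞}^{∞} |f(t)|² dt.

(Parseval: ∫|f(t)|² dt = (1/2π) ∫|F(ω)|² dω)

∫|f(t)|² dt = \frac{5}{8}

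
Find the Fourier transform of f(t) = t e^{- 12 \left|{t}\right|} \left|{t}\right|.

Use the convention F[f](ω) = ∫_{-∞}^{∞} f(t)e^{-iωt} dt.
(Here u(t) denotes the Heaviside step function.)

F(ω) = \frac{4 i \omega \left(\omega^{2} - 432\right)}{\left(\omega^{2} + 144\right)^{3}}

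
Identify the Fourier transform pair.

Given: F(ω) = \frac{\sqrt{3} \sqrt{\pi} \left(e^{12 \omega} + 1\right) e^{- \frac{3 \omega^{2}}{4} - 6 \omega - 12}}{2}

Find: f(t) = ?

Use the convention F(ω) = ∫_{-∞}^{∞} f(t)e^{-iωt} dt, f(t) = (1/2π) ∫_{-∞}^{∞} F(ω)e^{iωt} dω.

f(t) = e^{- \frac{t^{2}}{3}} \cos{\left(4 t \right)}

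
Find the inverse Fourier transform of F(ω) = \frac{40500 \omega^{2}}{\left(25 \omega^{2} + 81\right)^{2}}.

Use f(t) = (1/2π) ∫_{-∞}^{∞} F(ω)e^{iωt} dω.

f(t) = 9 \left(1 - \frac{9 \left|{t}\right|}{5}\right) e^{- \frac{9 \left|{t}\right|}{5}}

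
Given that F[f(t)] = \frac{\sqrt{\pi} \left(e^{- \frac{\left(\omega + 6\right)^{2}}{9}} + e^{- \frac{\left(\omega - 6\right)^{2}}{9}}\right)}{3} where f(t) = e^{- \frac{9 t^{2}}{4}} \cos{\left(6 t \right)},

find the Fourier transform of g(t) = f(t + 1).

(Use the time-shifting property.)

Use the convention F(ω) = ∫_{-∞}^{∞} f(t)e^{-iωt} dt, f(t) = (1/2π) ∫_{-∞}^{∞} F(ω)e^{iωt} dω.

F[g](ω) = \frac{\sqrt{\pi} \left(e^{\frac{8 \omega}{3}} + 1\right) e^{- \frac{\omega^{2}}{9} - \frac{4 \omega}{3} + i \omega - 4}}{3}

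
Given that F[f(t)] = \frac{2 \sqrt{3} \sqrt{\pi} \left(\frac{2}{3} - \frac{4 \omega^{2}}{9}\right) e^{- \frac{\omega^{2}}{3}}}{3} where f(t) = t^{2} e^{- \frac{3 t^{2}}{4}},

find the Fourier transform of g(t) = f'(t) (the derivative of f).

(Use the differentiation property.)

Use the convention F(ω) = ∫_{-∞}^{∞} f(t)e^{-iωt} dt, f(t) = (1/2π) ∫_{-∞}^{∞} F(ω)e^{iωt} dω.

F[g](ω) = \frac{4 \sqrt{3} i \sqrt{\pi} \omega \left(3 - 2 \omega^{2}\right) e^{- \frac{\omega^{2}}{3}}}{27}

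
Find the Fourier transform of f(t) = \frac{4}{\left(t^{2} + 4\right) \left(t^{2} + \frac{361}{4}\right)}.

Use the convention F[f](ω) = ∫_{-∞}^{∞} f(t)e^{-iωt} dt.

F(ω) = \frac{8 \pi e^{- 2 \left|{\omega}\right|}}{345} - \frac{32 \pi e^{- \frac{19 \left|{\omega}\right|}{2}}}{6555}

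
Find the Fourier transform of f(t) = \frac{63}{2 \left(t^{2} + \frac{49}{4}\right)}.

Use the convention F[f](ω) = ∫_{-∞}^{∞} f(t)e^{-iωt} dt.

F(ω) = 9 \pi e^{- \frac{7 \left|{\omega}\right|}{2}}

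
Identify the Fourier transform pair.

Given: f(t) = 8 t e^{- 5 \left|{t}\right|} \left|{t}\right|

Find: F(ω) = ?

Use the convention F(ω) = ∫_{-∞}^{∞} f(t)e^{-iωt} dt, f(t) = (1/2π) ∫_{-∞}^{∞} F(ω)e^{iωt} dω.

F(ω) = \frac{32 i \omega \left(\omega^{2} - 75\right)}{\left(\omega^{2} + 25\right)^{3}}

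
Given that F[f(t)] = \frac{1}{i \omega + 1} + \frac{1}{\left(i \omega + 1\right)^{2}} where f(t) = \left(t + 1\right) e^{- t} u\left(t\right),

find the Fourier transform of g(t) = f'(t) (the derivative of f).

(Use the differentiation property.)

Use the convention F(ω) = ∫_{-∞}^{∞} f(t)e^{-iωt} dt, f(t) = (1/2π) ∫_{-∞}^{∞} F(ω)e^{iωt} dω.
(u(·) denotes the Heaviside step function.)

F[g](ω) = \frac{\omega \left(\omega - 2 i\right)}{\omega^{2} - 2 i \omega - 1}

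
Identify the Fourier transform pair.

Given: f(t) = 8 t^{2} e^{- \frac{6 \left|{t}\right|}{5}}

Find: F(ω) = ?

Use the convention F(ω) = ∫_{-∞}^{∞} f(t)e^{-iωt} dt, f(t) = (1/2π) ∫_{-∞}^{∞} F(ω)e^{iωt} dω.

F(ω) = \frac{72000 \left(12 - 25 \omega^{2}\right)}{\left(25 \omega^{2} + 36\right)^{3}}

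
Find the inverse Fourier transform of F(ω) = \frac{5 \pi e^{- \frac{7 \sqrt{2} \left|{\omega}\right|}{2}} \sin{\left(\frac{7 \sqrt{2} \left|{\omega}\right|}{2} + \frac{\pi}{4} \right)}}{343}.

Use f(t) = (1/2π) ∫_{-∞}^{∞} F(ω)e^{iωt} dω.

f(t) = \frac{5}{t^{4} + 2401}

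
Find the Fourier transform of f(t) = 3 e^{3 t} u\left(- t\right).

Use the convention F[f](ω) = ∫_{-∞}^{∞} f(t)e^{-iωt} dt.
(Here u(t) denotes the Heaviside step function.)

F(ω) = - \frac{3}{i \omega - 3}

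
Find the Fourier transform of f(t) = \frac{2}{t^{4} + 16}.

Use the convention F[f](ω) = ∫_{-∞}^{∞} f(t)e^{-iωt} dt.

F(ω) = \frac{\pi e^{- \sqrt{2} \left|{\omega}\right|} \sin{\left(\sqrt{2} \left|{\omega}\right| + \frac{\pi}{4} \right)}}{4}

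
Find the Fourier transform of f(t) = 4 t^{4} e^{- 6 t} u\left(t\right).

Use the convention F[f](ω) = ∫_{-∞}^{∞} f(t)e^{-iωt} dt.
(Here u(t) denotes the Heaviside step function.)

F(ω) = \frac{96}{\left(i \omega + 6\right)^{5}}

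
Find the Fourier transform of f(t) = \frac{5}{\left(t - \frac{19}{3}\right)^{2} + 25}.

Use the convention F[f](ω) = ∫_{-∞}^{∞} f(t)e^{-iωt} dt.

F(ω) = \pi e^{- \frac{19 i \omega}{3} - 5 \left|{\omega}\right|}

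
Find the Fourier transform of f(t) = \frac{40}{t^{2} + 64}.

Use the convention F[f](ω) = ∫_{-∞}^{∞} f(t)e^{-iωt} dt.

F(ω) = 5 \pi e^{- 8 \left|{\omega}\right|}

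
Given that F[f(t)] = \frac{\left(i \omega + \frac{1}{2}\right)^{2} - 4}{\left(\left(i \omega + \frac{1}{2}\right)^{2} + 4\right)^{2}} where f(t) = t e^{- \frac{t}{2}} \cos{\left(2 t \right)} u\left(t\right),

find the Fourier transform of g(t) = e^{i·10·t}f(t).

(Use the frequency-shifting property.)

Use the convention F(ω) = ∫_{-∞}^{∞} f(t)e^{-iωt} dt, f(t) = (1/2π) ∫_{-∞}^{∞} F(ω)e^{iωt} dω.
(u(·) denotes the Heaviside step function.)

F[g](ω) = \frac{4 \left(\left(2 i \left(\omega - 10\right) + 1\right)^{2} - 16\right)}{\left(\left(2 i \left(\omega - 10\right) + 1\right)^{2} + 16\right)^{2}}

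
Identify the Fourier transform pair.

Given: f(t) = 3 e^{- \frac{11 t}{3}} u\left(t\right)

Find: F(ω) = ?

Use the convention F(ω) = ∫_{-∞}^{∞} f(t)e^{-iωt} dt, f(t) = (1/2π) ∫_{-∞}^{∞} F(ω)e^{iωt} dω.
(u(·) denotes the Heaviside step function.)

F(ω) = \frac{9}{3 i \omega + 11}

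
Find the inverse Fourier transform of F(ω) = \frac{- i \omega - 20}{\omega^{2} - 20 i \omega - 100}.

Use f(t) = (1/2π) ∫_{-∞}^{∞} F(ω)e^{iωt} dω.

f(t) = \left(10 t + 1\right) e^{- 10 t} u\left(t\right)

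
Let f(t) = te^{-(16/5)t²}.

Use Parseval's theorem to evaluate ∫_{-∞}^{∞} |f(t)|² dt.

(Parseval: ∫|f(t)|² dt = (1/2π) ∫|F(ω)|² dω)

∫|f(t)|² dt = \frac{5 \sqrt{10} \sqrt{\pi}}{512}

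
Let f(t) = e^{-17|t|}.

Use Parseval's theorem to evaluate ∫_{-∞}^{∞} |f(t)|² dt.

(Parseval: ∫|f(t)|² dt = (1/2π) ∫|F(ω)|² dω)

∫|f(t)|² dt = \frac{1}{17}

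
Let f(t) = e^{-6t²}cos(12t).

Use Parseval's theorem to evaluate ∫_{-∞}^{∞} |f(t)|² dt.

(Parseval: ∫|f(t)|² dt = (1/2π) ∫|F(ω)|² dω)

∫|f(t)|² dt = \frac{\sqrt{3} \sqrt{\pi} \left(1 + e^{12}\right)}{12 e^{12}}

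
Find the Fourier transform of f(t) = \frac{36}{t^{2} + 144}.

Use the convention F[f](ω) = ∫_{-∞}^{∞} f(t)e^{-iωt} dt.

F(ω) = 3 \pi e^{- 12 \left|{\omega}\right|}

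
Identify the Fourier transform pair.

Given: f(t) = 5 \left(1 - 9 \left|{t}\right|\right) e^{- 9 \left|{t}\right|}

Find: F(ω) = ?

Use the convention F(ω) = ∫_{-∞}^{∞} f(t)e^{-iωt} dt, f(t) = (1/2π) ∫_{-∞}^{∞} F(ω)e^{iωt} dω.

F(ω) = \frac{180 \omega^{2}}{\left(\omega^{2} + 81\right)^{2}}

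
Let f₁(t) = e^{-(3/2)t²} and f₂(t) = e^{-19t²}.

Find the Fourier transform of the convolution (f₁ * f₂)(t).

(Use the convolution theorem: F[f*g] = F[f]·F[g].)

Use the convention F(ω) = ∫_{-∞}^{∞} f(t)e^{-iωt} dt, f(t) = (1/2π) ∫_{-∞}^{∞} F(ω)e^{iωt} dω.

F[f₁*f₂](ω) = \frac{\sqrt{114} \pi e^{- \frac{41 \omega^{2}}{228}}}{57}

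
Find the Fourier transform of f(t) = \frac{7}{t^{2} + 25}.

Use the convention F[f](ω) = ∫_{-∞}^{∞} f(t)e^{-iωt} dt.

F(ω) = \frac{7 \pi e^{- 5 \left|{\omega}\right|}}{5}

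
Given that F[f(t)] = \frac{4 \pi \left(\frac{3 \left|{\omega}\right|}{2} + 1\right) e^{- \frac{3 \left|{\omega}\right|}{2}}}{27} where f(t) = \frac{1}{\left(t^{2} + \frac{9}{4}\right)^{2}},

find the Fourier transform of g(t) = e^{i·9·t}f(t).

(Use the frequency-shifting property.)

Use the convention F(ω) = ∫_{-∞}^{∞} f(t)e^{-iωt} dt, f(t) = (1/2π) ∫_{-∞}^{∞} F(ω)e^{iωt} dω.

F[g](ω) = \frac{2 \pi \left(3 \left|{\omega - 9}\right| + 2\right) e^{- \frac{3 \left|{\omega - 9}\right|}{2}}}{27}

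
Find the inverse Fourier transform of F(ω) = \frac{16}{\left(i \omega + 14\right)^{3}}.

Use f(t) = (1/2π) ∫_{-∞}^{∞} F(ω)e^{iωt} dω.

f(t) = 8 t^{2} e^{- 14 t} u\left(t\right)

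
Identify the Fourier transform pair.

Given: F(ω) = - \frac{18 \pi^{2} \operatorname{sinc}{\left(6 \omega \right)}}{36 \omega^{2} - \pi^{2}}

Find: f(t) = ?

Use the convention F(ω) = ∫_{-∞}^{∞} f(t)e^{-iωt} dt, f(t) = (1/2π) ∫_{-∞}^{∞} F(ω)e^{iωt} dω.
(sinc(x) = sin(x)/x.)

f(t) = 3 \left(\begin{cases} \frac{\cos{\left(\frac{\pi t}{6} \right)}}{2} + \frac{1}{2} & \text{for}\: \left|{t}\right| < 6 \\0 & \text{otherwise} \end{cases}\right)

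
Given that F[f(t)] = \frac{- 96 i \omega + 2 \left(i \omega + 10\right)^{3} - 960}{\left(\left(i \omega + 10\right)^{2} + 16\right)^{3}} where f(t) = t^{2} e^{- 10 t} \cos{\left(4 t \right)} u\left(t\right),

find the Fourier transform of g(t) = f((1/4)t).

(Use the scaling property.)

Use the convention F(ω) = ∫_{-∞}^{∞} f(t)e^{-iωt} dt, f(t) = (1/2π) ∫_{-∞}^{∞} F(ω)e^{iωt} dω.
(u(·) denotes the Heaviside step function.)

F[g](ω) = \frac{- 24 i \omega + \left(2 i \omega + 5\right)^{3} - 60}{\left(\left(2 i \omega + 5\right)^{2} + 4\right)^{3}}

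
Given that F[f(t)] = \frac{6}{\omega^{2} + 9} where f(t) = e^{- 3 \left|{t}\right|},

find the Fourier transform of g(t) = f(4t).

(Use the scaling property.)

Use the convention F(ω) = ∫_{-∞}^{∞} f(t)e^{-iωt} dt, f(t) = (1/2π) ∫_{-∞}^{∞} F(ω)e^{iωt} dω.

F[g](ω) = \frac{24}{\omega^{2} + 144}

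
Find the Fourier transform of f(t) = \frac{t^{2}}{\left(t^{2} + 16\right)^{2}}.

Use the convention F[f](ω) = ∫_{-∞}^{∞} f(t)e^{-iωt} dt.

F(ω) = \frac{\pi \left(1 - 4 \left|{\omega}\right|\right) e^{- 4 \left|{\omega}\right|}}{8}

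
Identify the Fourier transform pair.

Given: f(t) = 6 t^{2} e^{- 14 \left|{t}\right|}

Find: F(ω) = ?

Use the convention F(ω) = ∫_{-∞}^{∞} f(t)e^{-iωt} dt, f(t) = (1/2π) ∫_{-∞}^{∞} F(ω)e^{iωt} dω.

F(ω) = \frac{336 \left(196 - 3 \omega^{2}\right)}{\left(\omega^{2} + 196\right)^{3}}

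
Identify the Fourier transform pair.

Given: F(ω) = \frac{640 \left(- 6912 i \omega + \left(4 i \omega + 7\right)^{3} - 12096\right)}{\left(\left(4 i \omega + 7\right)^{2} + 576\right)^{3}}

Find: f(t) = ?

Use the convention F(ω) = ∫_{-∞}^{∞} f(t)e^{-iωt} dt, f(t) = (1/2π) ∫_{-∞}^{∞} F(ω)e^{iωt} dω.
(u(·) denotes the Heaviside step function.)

f(t) = 5 t^{2} e^{- \frac{7 t}{4}} \cos{\left(6 t \right)} u\left(t\right)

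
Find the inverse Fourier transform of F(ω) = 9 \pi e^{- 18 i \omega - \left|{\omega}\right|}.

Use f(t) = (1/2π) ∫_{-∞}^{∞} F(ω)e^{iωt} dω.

f(t) = \frac{9}{\left(t - 18\right)^{2} + 1}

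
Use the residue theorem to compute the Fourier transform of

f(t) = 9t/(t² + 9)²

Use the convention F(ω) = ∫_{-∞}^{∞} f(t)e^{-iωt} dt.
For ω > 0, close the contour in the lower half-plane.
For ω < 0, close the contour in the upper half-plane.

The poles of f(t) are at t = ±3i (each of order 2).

Let g(z) = f(z)e^{-iωz}; for large |z| the factor e^{-iωz} decays in the lower half-plane when ω > 0 and in the upper half-plane when ω < 0.

Case ω > 0 (lower half-plane, clockwise contour ⇒ F(ω) = -2πi·ΣRes):
  Res_{z = - 3 i} g(z) = \frac{3 \omega e^{- 3 \omega}}{4} (pole of order 2)
  F(ω) = -2πi·ΣRes = - \frac{3 i \pi \omega e^{- 3 \omega}}{2}

Case ω < 0 (upper half-plane, counterclockwise contour ⇒ F(ω) = +2πi·ΣRes):
  Res_{z = 3 i} g(z) = - \frac{3 \omega e^{3 \omega}}{4} (pole of order 2)
  F(ω) = 2πi·ΣRes = - \frac{3 i \pi \omega e^{3 \omega}}{2}

Both cases combine into a single formula in |ω|:

F(ω) = - \frac{3 i \pi \omega e^{- 3 \left|{\omega}\right|}}{2}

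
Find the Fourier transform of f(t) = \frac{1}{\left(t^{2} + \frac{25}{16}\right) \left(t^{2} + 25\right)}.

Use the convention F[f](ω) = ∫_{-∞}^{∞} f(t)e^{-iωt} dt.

F(ω) = - \frac{16 \pi e^{- 5 \left|{\omega}\right|}}{1875} + \frac{64 \pi e^{- \frac{5 \left|{\omega}\right|}{4}}}{1875}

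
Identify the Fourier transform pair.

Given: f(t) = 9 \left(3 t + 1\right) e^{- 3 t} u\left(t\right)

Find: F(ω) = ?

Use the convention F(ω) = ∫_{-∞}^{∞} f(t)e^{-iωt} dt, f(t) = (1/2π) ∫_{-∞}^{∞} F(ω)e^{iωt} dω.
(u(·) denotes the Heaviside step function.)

F(ω) = \frac{9 \left(- i \omega - 6\right)}{\omega^{2} - 6 i \omega - 9}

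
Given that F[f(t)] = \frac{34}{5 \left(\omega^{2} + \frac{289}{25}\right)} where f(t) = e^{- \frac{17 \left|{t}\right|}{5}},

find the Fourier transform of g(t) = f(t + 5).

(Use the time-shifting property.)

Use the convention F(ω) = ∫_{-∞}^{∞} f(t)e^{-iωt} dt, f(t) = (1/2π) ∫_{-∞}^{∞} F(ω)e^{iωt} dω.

F[g](ω) = \frac{170 e^{5 i \omega}}{25 \omega^{2} + 289}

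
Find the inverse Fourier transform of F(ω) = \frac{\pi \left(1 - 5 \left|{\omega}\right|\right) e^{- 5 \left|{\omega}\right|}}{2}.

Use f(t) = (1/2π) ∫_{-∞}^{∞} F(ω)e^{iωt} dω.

f(t) = \frac{5 t^{2}}{\left(t^{2} + 25\right)^{2}}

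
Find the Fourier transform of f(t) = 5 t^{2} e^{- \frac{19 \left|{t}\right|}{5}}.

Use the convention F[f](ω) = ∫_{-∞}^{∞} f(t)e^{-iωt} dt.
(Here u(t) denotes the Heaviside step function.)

F(ω) = \frac{47500 \left(361 - 75 \omega^{2}\right)}{\left(25 \omega^{2} + 361\right)^{3}}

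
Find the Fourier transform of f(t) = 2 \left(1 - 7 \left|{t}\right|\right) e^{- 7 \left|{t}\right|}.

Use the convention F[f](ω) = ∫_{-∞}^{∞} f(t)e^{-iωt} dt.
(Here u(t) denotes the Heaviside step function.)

F(ω) = \frac{56 \omega^{2}}{\left(\omega^{2} + 49\right)^{2}}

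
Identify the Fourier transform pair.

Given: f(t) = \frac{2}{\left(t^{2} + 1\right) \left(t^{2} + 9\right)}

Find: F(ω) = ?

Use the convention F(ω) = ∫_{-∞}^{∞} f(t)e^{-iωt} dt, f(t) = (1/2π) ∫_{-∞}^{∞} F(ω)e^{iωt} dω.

F(ω) = \frac{\pi e^{- \left|{\omega}\right|}}{4} - \frac{\pi e^{- 3 \left|{\omega}\right|}}{12}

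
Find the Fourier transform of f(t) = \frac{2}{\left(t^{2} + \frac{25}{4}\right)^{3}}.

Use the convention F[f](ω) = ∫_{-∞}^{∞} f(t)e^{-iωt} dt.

F(ω) = \frac{2 \pi \left(25 \omega^{2} + 30 \left|{\omega}\right| + 12\right) e^{- \frac{5 \left|{\omega}\right|}{2}}}{3125}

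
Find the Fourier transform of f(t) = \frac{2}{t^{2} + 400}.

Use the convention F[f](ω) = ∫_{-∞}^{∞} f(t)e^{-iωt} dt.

F(ω) = \frac{\pi e^{- 20 \left|{\omega}\right|}}{10}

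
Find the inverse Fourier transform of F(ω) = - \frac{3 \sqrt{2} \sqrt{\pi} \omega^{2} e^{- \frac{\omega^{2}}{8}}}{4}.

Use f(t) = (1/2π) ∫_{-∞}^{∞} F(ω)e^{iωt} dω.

f(t) = 3 \left(8 t^{2} - 2\right) e^{- 2 t^{2}}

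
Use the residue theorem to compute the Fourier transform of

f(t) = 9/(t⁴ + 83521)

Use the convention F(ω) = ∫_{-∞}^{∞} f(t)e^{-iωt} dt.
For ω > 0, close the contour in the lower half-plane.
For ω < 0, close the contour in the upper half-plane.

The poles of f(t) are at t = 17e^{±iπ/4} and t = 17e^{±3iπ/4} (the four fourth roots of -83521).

Let g(z) = f(z)e^{-iωz}; for large |z| the factor e^{-iωz} decays in the lower half-plane when ω > 0 and in the upper half-plane when ω < 0.

Case ω > 0 (lower half-plane, clockwise contour ⇒ F(ω) = -2πi·ΣRes):
  Res_{z = - \frac{17 \sqrt{2}}{2} - \frac{17 \sqrt{2} i}{2}} g(z) = \frac{9 \sqrt{2} i \left(1 - i\right) e^{\frac{17 \sqrt{2} \omega \left(-1 + i\right)}{2}}}{39304}
  Res_{z = \frac{17 \sqrt{2}}{2} - \frac{17 \sqrt{2} i}{2}} g(z) = \frac{9 \sqrt{2} i \left(1 + i\right) e^{- \frac{17 \sqrt{2} \omega \left(1 + i\right)}{2}}}{39304}
  F(ω) = -2πi·ΣRes = \frac{9 \sqrt{2} \pi \left(1 - i\right) \left(e^{17 \sqrt{2} i \omega} + i\right) e^{- \frac{17 \sqrt{2} \omega \left(1 + i\right)}{2}}}{19652} = \frac{9 \pi e^{- \frac{17 \sqrt{2} \omega}{2}} \sin{\left(\frac{17 \sqrt{2} \omega}{2} + \frac{\pi}{4} \right)}}{4913}

Case ω < 0 (upper half-plane, counterclockwise contour ⇒ F(ω) = +2πi·ΣRes):
  Res_{z = \frac{17 \sqrt{2}}{2} + \frac{17 \sqrt{2} i}{2}} g(z) = \frac{9 \sqrt{2} i \left(-1 + i\right) e^{\frac{17 \sqrt{2} \omega \left(1 - i\right)}{2}}}{39304}
  Res_{z = - \frac{17 \sqrt{2}}{2} + \frac{17 \sqrt{2} i}{2}} g(z) = \frac{9 \sqrt{2} \left(1 - i\right) e^{\frac{17 \sqrt{2} \omega \left(1 + i\right)}{2}}}{39304}
  F(ω) = 2πi·ΣRes = - \frac{9 \sqrt{2} i \pi \left(i \left(1 - i\right) e^{\frac{17 \sqrt{2} \omega \left(1 - i\right)}{2}} - \left(1 - i\right) e^{\frac{17 \sqrt{2} \omega \left(1 + i\right)}{2}}\right)}{19652} = \frac{9 \pi e^{\frac{17 \sqrt{2} \omega}{2}} \cos{\left(\frac{17 \sqrt{2} \omega}{2} + \frac{\pi}{4} \right)}}{4913}

Both cases combine into a single formula in |ω|:

F(ω) = \frac{9 \pi e^{- \frac{17 \sqrt{2} \left|{\omega}\right|}{2}} \sin{\left(\frac{17 \sqrt{2} \left|{\omega}\right|}{2} + \frac{\pi}{4} \right)}}{4913}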